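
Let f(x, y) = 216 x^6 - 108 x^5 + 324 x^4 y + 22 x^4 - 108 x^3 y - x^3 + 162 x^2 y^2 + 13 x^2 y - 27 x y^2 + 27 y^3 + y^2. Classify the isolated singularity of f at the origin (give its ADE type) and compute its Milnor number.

Type A_2, Milnor number mu = 2.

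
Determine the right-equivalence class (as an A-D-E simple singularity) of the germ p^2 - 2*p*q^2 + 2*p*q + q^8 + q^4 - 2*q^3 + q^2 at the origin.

The Hessian of f at 0 has rank 1. Corank 1: A-series; mu = 7 gives A_7.

A_7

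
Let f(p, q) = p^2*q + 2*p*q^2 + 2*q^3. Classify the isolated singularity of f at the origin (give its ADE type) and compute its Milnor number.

Type D_{4}, Milnor number mu = 4.

The Hessian of f at 0 is [[0, 0], [0, 0]] with rank 0, so corank 2. A Groebner basis of the Jacobian ideal J(f) in C{p,q} is {q^3, p^2 + 2*q^2, p*q + q^2}; counting standard monomials gives mu = 4. Corank 2; j^3 = q*(p^2 + 2*p*q + 2*q^2) splits into three distinct lines over C (the quadratic factor has nonzero discriminant), so D_4.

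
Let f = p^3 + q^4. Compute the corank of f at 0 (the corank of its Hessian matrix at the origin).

The Hessian at 0 is [[0, 0], [0, 0]] of rank 0; hence corank 2.

2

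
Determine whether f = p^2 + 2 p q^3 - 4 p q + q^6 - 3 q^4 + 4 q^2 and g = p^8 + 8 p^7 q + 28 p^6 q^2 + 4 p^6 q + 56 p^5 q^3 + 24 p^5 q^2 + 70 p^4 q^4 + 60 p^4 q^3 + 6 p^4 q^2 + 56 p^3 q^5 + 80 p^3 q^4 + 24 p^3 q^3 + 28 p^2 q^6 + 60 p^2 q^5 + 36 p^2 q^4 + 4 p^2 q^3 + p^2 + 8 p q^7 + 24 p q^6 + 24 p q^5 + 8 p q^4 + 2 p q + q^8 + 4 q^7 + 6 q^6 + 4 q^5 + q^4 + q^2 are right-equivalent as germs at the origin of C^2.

The Hessian of f at 0 is [[2, -4], [-4, 8]] with rank 1, so corank 1. A Groebner basis of the Jacobian ideal J(f) in C{p,q} is {q^3, p - 2*q}; counting standard monomials gives mu = 3. Corank 1: A-series; mu = 3 gives A_3. The Hessian of g at 0 is [[2, 2], [2, 2]] with rank 1, so corank 1. A Groebner basis of the Jacobian ideal J(g) in C{p,q} is {q^3, p + q}; counting standard monomials gives mu = 3. Corank 1: A-series; mu = 3 gives A_3. Both have type A_3, hence right-equivalent.

Yes.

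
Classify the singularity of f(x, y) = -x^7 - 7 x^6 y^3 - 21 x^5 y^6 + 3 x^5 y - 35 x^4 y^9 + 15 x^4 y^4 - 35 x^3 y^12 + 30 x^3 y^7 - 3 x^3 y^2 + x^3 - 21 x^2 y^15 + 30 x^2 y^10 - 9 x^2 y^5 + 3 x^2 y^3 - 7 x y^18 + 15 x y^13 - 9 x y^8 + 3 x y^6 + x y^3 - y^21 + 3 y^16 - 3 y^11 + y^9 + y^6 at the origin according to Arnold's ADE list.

E7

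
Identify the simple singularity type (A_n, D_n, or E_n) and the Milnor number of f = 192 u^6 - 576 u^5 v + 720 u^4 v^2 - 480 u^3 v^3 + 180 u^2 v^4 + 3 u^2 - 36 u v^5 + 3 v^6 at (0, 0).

The Hessian of f at 0 is [[6, 0], [0, 0]] with rank 1, so corank 1. A Groebner basis of the Jacobian ideal J(f) in C{u,v} is {v^5, u}; counting standard monomials gives mu = 5. Corank 1: A-series; mu = 5 gives A_5.

Type A_5, Milnor number mu = 5.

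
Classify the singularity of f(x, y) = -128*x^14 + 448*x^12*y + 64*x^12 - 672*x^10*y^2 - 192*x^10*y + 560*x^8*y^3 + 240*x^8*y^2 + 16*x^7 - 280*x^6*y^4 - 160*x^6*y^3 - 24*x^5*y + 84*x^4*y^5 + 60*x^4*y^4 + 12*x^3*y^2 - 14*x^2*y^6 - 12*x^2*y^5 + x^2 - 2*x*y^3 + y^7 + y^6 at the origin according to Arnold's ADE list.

A_6

The Hessian of f at 0 has rank 1. Corank 1: A-series; mu = 6 gives A_6.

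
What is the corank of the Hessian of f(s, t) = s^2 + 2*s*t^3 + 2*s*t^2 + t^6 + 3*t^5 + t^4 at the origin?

1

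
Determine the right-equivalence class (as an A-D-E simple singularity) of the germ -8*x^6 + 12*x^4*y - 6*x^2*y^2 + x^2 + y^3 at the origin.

The Hessian of f at 0 is [[2, 0], [0, 0]] with rank 1, so corank 1. A Groebner basis of the Jacobian ideal J(f) in C{x,y} is {y^2, x}; counting standard monomials gives mu = 2. Corank 1: A-series; mu = 2 gives A_2.

A_2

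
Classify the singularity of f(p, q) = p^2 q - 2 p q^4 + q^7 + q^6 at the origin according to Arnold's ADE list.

The Hessian of f at 0 is [[0, 0], [0, 0]] with rank 0, so corank 2. A Groebner basis of the Jacobian ideal J(f) in C{p,q} is {-p*q + q^4, p^3, p^2*q, p^2/6 + p*q^2}; counting standard monomials gives mu = 7. Corank 2; j^3 = p^2*q has shape L^2 M (L != M), so D-series; mu = 7 gives D_7.

D_{7}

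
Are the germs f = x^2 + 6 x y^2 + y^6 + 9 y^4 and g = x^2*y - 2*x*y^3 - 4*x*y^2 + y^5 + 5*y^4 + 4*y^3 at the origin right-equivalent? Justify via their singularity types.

No.

The Hessian of f at 0 has rank 1. Corank 1: A-series; mu = 5 gives A_5. The Hessian of g at 0 has rank 0. Corank 2; j^3 = y*(x - 2*y)^2 has shape L^2 M (L != M), so D-series; mu = 5 gives D_5. f is A_5 but g is D_5, hence not right-equivalent.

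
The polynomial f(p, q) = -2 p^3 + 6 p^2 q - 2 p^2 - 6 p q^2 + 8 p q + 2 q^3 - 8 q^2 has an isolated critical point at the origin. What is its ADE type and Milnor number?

The Hessian of f at 0 is [[-4, 8], [8, -16]] with rank 1, so corank 1. A Groebner basis of the Jacobian ideal J(f) in C{p,q} is {q^2, p - 2*q}; counting standard monomials gives mu = 2. Corank 1: A-series; mu = 2 gives A_2.

Type A_{2}, Milnor number mu = 2.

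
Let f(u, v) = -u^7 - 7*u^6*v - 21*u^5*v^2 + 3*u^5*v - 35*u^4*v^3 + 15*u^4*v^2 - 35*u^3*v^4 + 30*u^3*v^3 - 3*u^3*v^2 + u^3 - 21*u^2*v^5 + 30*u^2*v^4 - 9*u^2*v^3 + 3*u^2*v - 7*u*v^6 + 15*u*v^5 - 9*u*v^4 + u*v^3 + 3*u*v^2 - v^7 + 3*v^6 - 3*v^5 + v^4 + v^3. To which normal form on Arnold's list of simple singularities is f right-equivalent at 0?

E_7

The Hessian of f at 0 is [[0, 0], [0, 0]] with rank 0, so corank 2. A Groebner basis of the Jacobian ideal J(f) in C{u,v} is {u^3 + 3*u^2*v + 6*u^2 + 12*u*v + 6*v^2, -3*u^2 + u*v^2 - 6*u*v - 3*v^2, 3*u^2 + 6*u*v + v^3 + 3*v^2}; counting standard monomials gives mu = 7. Corank 2; j^3 = (u + v)^3 is a perfect cube, so E-series; the 4-jet and mu = 7 give E_7.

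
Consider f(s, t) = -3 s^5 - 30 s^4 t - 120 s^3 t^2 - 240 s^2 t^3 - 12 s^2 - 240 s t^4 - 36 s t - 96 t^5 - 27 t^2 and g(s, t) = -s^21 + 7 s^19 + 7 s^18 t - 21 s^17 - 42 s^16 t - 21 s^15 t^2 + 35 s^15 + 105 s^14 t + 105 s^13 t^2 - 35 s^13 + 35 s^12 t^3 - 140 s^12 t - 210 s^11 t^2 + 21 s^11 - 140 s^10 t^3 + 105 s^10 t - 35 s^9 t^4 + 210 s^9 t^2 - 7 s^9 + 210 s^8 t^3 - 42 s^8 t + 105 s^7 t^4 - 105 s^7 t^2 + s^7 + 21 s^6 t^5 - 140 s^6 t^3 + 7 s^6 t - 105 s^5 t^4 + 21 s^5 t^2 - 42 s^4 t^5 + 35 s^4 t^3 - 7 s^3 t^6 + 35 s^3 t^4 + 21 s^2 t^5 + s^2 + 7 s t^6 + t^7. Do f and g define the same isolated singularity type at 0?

No.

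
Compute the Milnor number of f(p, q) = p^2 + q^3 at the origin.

2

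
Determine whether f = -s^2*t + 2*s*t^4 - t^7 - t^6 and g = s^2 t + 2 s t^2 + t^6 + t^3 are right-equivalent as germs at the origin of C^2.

The Hessian of f at 0 has rank 0. Corank 2; j^3 = -s^2*t has shape L^2 M (L != M), so D-series; mu = 7 gives D_7. The Hessian of g at 0 has rank 0. Corank 2; j^3 = t*(s + t)^2 has shape L^2 M (L != M), so D-series; mu = 7 gives D_7. Both have type D_7, hence right-equivalent.

Yes.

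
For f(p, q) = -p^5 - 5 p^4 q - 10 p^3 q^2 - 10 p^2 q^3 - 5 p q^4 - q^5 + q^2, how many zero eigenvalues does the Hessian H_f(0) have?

The Hessian at 0 is [[0, 0], [0, 2]] of rank 1; hence corank 1.

1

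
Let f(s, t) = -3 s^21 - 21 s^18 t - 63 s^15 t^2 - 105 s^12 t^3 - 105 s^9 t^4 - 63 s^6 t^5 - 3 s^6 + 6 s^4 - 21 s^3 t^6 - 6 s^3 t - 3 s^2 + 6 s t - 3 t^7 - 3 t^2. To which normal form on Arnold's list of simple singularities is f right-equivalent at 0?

A_{6}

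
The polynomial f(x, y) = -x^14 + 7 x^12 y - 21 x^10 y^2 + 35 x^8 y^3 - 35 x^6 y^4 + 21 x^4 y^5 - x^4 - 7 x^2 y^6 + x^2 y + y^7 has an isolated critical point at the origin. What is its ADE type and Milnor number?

Type D_8, Milnor number mu = 8.

The Hessian of f at 0 is [[0, 0], [0, 0]] with rank 0, so corank 2. A Groebner basis of the Jacobian ideal J(f) in C{x,y} is {x^2/7 + y^6, x^3, x*y}; counting standard monomials gives mu = 8. Corank 2; j^3 = x^2*y has shape L^2 M (L != M), so D-series; mu = 8 gives D_8.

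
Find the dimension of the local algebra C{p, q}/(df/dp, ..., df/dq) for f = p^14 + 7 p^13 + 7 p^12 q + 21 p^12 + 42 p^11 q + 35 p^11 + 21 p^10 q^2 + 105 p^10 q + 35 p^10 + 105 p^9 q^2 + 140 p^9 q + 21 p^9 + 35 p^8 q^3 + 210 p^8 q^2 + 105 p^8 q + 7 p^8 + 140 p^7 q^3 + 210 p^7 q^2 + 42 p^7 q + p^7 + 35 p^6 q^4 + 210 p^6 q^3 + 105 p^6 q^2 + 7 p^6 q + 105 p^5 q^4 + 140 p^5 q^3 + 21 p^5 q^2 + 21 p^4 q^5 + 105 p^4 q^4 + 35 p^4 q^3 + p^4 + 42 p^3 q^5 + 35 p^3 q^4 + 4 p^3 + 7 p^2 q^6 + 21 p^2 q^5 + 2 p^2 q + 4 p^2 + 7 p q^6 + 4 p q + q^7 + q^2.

6

The Hessian of f at 0 has rank 1. Corank 1: A-series; mu = 6 gives A_6.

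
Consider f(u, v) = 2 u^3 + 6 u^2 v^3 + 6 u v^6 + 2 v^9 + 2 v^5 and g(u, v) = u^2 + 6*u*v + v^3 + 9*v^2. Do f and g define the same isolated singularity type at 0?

No.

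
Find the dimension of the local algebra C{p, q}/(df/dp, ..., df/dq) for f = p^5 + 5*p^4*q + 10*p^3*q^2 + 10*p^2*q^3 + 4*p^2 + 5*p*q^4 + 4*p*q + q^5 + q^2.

4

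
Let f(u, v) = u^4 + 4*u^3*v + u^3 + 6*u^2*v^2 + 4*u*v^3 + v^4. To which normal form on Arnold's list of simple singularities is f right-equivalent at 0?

E6

The Hessian of f at 0 has rank 0. Corank 2; j^3 = u^3 is a perfect cube, so E-series; the 4-jet and mu = 6 give E_6.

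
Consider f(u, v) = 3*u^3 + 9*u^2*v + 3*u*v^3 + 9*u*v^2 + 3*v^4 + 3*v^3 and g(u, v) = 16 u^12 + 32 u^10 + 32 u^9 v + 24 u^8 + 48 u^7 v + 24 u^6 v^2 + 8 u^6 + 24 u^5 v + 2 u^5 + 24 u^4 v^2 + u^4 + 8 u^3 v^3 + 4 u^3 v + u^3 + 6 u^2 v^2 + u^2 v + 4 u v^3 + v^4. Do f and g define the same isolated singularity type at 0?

No.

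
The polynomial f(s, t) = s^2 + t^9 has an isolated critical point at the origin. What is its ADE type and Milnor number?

The Hessian of f at 0 is [[2, 0], [0, 0]] with rank 1, so corank 1. A Groebner basis of the Jacobian ideal J(f) in C{s,t} is {t^8, s}; counting standard monomials gives mu = 8. Corank 1: A-series; mu = 8 gives A_8.

Type A_{8}, Milnor number mu = 8.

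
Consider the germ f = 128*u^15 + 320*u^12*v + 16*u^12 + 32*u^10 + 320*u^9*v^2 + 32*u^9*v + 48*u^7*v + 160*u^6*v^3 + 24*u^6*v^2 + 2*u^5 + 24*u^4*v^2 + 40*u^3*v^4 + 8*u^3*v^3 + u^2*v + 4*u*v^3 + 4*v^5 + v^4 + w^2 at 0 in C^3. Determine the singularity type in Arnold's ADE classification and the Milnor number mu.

Type D_5, Milnor number mu = 5.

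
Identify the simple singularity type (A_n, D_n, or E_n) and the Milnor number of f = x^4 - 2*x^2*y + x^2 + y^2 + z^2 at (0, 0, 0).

Type A1, Milnor number mu = 1.

The Hessian of f at 0 is [[2, 0, 0], [0, 2, 0], [0, 0, 2]] with rank 3, so corank 0. A Groebner basis of the Jacobian ideal J(f) in C{x,y,z} is {x, y, z}; counting standard monomials gives mu = 1. Corank 0: nondegenerate Morse point, so A_1.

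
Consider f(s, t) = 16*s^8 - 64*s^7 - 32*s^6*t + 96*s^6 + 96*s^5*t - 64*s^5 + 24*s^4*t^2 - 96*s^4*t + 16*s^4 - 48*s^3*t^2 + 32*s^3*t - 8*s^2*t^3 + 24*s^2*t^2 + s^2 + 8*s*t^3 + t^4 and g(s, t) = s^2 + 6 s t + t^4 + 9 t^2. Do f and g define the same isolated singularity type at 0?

Yes.

The Hessian of f at 0 is [[2, 0], [0, 0]] with rank 1, so corank 1. A Groebner basis of the Jacobian ideal J(f) in C{s,t} is {t^3, s}; counting standard monomials gives mu = 3. Corank 1: A-series; mu = 3 gives A_3. The Hessian of g at 0 is [[2, 6], [6, 18]] with rank 1, so corank 1. A Groebner basis of the Jacobian ideal J(g) in C{s,t} is {t^3, s + 3*t}; counting standard monomials gives mu = 3. Corank 1: A-series; mu = 3 gives A_3. Both have type A_3, hence right-equivalent.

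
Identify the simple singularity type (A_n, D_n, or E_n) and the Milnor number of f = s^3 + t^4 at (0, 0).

Type E_6, Milnor number mu = 6.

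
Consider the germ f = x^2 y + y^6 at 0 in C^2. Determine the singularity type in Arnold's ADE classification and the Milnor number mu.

The Hessian of f at 0 is [[0, 0], [0, 0]] with rank 0, so corank 2. A Groebner basis of the Jacobian ideal J(f) in C{x,y} is {x^2/6 + y^5, x^3, x*y}; counting standard monomials gives mu = 7. Corank 2; j^3 = x^2*y has shape L^2 M (L != M), so D-series; mu = 7 gives D_7.

Type D_7, Milnor number mu = 7.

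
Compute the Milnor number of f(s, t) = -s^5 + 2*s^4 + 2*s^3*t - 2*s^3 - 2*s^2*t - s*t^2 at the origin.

4

The Hessian of f at 0 is [[0, 0], [0, 0]] with rank 0, so corank 2. A Groebner basis of the Jacobian ideal J(f) in C{s,t} is {t^3, s^2 + t^2/2, s*t - t^2/2}; counting standard monomials gives mu = 4. Corank 2; j^3 = -s*(2*s^2 + 2*s*t + t^2) splits into three distinct lines over C (the quadratic factor has nonzero discriminant), so D_4.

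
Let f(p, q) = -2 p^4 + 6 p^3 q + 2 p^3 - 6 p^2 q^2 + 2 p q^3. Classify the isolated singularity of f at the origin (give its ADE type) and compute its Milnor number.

Type E_7, Milnor number mu = 7.

The Hessian of f at 0 has rank 0. Corank 2; j^3 = 2*p^3 is a perfect cube, so E-series; the 4-jet and mu = 7 give E_7.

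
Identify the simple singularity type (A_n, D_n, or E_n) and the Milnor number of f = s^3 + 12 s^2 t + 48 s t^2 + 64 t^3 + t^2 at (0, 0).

Type A2, Milnor number mu = 2.

The Hessian of f at 0 has rank 1. Corank 1: A-series; mu = 2 gives A_2.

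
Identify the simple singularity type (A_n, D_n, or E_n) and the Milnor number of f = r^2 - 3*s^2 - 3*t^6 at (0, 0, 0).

Type A5, Milnor number mu = 5.

The Hessian of f at 0 has rank 2. Corank 1: A-series; mu = 5 gives A_5.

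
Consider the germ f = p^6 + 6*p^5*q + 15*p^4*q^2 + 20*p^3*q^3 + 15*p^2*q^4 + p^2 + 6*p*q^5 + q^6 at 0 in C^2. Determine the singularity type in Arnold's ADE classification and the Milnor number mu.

Type A5, Milnor number mu = 5.

The Hessian of f at 0 is [[2, 0], [0, 0]] with rank 1, so corank 1. A Groebner basis of the Jacobian ideal J(f) in C{p,q} is {q^5, p}; counting standard monomials gives mu = 5. Corank 1: A-series; mu = 5 gives A_5.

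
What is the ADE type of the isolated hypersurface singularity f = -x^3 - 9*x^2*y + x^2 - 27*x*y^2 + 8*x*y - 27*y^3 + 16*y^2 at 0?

The Hessian of f at 0 has rank 1. Corank 1: A-series; mu = 2 gives A_2.

A2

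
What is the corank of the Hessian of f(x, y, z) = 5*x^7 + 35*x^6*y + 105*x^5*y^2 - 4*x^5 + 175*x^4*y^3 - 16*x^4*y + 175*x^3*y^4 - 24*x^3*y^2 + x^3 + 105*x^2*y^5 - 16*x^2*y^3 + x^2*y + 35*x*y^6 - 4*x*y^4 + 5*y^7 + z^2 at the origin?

2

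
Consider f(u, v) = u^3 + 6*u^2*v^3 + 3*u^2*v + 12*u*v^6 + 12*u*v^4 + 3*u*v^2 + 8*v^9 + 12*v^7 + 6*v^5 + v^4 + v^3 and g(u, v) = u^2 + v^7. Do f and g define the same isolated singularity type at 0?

No.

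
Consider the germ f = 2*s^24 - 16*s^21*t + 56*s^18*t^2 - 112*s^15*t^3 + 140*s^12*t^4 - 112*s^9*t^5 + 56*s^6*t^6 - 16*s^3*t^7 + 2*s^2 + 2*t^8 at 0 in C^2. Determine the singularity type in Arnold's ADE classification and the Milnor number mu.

The Hessian of f at 0 is [[4, 0], [0, 0]] with rank 1, so corank 1. A Groebner basis of the Jacobian ideal J(f) in C{s,t} is {t^7, s}; counting standard monomials gives mu = 7. Corank 1: A-series; mu = 7 gives A_7.

Type A_{7}, Milnor number mu = 7.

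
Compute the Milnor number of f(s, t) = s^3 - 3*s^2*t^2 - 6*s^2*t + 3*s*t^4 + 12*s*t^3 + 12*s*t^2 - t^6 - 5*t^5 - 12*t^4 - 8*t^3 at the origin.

The Hessian of f at 0 has rank 0. Corank 2; j^3 = (s - 2*t)^3 is a perfect cube, so E-series; the 5-jet and mu = 8 give E_8.

8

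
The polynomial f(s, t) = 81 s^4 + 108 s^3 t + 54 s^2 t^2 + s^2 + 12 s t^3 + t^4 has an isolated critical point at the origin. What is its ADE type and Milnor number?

The Hessian of f at 0 has rank 1. Corank 1: A-series; mu = 3 gives A_3.

Type A3, Milnor number mu = 3.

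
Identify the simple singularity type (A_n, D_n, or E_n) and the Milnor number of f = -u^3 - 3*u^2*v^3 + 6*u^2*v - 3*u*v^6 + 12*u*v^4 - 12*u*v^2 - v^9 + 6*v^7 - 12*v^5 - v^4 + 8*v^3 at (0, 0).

Type E_6, Milnor number mu = 6.

The Hessian of f at 0 has rank 0. Corank 2; j^3 = -(u - 2*v)^3 is a perfect cube, so E-series; the 4-jet and mu = 6 give E_6.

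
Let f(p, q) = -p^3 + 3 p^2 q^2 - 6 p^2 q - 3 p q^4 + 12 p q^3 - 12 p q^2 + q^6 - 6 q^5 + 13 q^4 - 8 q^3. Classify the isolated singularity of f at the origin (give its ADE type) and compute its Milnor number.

Type E_6, Milnor number mu = 6.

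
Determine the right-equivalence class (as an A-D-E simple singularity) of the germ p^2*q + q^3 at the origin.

D_{4}

The Hessian of f at 0 has rank 0. Corank 2; j^3 = q*(p^2 + q^2) splits into three distinct lines over C (the quadratic factor has nonzero discriminant), so D_4.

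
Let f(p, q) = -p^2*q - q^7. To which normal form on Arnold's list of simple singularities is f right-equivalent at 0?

D_8

The Hessian of f at 0 has rank 0. Corank 2; j^3 = -p^2*q has shape L^2 M (L != M), so D-series; mu = 8 gives D_8.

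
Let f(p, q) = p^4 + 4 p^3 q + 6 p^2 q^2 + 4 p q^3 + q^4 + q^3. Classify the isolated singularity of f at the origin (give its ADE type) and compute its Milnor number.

Type E_{6}, Milnor number mu = 6.

The Hessian of f at 0 has rank 0. Corank 2; j^3 = q^3 is a perfect cube, so E-series; the 4-jet and mu = 6 give E_6.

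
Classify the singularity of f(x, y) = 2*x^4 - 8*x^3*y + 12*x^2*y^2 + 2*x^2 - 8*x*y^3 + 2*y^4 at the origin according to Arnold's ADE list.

A_{3}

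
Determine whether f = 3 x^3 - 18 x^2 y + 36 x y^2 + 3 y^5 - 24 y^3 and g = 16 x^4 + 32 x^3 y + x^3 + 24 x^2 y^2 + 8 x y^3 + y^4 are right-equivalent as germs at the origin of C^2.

No.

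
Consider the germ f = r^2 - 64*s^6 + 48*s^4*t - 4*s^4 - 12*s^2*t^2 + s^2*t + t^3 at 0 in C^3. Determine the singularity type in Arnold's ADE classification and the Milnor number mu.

Type D_4, Milnor number mu = 4.

The Hessian of f at 0 is [[0, 0, 0], [0, 0, 0], [0, 0, 2]] with rank 1, so corank 2. A Groebner basis of the Jacobian ideal J(f) in C{s,t,r} is {t^3, s^2 + 3*t^2, s*t, r}; counting standard monomials gives mu = 4. Corank 2; j^3 = t*(s^2 + t^2) splits into three distinct lines over C (the quadratic factor has nonzero discriminant), so D_4.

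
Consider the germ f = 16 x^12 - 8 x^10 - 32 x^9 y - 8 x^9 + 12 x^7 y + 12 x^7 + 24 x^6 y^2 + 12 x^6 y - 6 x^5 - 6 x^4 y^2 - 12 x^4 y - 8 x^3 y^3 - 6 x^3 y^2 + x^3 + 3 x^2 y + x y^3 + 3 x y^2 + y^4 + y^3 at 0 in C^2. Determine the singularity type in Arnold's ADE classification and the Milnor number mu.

Type E_7, Milnor number mu = 7.

The Hessian of f at 0 has rank 0. Corank 2; j^3 = (x + y)^3 is a perfect cube, so E-series; the 4-jet and mu = 7 give E_7.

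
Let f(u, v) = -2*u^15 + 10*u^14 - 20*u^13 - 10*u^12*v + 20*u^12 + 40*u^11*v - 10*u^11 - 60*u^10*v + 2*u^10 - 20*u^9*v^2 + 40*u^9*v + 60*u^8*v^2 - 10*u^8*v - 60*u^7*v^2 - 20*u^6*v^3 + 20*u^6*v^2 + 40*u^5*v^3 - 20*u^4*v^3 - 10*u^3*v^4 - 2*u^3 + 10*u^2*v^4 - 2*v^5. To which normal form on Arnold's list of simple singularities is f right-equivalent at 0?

E_{8}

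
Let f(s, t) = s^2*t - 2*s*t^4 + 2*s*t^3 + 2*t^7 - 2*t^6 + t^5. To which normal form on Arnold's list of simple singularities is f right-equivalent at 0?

The Hessian of f at 0 has rank 0. Corank 2; j^3 = s^2*t has shape L^2 M (L != M), so D-series; mu = 8 gives D_8.

D_8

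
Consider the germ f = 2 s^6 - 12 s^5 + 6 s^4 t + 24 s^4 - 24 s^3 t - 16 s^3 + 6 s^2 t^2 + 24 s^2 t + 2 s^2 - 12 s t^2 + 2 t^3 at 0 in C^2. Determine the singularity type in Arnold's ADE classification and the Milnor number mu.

Type A_2, Milnor number mu = 2.

The Hessian of f at 0 is [[4, 0], [0, 0]] with rank 1, so corank 1. A Groebner basis of the Jacobian ideal J(f) in C{s,t} is {t^2, s}; counting standard monomials gives mu = 2. Corank 1: A-series; mu = 2 gives A_2.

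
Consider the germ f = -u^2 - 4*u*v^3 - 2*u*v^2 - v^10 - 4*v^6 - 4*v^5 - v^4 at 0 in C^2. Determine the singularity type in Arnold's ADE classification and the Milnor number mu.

The Hessian of f at 0 is [[-2, 0], [0, 0]] with rank 1, so corank 1. A Groebner basis of the Jacobian ideal J(f) in C{u,v} is {u^4 + u^3/12 + u^2*v/8 - 5*u^2/48 - 7*u*v^2/48 + u*v/48 - u/96 - v^2/96, u^3*v - u^3/2 - u^2*v/2 + 3*u^2/8 + u*v^2/2 - u*v/16 + u/32 + v^2/32, u^3/3 + u^2*v^2 - u^2*v/2 + u^2/3 + 5*u*v^2/12 - u*v/24 + u/48 + v^2/48, u/2 + v^3 + v^2/2}; counting standard monomials gives mu = 9. Corank 1: A-series; mu = 9 gives A_9.

Type A_{9}, Milnor number mu = 9.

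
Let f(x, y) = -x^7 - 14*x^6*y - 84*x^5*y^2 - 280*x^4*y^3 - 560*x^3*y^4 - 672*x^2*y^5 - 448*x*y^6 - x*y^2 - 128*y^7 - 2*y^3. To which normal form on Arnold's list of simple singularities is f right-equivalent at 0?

D8

The Hessian of f at 0 is [[0, 0], [0, 0]] with rank 0, so corank 2. A Groebner basis of the Jacobian ideal J(f) in C{x,y} is {x^6 + y^2/7, y^3, x*y + 2*y^2}; counting standard monomials gives mu = 8. Corank 2; j^3 = -y^2*(x + 2*y) has shape L^2 M (L != M), so D-series; mu = 8 gives D_8.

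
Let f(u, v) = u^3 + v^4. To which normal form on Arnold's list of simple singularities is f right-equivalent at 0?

The Hessian of f at 0 has rank 0. Corank 2; j^3 = u^3 is a perfect cube, so E-series; the 4-jet and mu = 6 give E_6.

E_{6}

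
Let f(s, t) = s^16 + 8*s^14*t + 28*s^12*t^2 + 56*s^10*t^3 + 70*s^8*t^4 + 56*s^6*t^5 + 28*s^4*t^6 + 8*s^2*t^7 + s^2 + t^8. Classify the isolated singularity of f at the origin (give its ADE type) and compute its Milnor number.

The Hessian of f at 0 has rank 1. Corank 1: A-series; mu = 7 gives A_7.

Type A_7, Milnor number mu = 7.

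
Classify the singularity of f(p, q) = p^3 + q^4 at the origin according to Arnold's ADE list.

E6

The Hessian of f at 0 has rank 0. Corank 2; j^3 = p^3 is a perfect cube, so E-series; the 4-jet and mu = 6 give E_6.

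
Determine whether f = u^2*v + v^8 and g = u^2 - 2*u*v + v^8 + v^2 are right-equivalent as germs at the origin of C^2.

No.

The Hessian of f at 0 has rank 0. Corank 2; j^3 = u^2*v has shape L^2 M (L != M), so D-series; mu = 9 gives D_9. The Hessian of g at 0 has rank 1. Corank 1: A-series; mu = 7 gives A_7. f is D_9 but g is A_7, hence not right-equivalent.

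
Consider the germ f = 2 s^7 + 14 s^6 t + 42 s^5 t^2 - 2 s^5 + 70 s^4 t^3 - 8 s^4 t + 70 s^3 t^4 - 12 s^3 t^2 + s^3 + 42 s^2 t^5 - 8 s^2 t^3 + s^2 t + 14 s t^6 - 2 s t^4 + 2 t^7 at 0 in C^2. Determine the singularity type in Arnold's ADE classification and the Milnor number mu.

The Hessian of f at 0 has rank 0. Corank 2; j^3 = s^2*(s + t) has shape L^2 M (L != M), so D-series; mu = 8 gives D_8.

Type D_8, Milnor number mu = 8.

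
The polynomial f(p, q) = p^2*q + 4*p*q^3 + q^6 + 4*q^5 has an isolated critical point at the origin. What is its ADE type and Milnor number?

Type D_7, Milnor number mu = 7.

The Hessian of f at 0 has rank 0. Corank 2; j^3 = p^2*q has shape L^2 M (L != M), so D-series; mu = 7 gives D_7.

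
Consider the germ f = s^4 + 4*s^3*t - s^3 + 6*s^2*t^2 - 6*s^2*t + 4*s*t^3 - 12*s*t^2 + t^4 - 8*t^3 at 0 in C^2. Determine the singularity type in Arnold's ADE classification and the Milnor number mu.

The Hessian of f at 0 is [[0, 0], [0, 0]] with rank 0, so corank 2. A Groebner basis of the Jacobian ideal J(f) in C{s,t} is {t^4, s*t^2 + 5*t^3/3, s^2 + 4*s*t + 4*t^2}; counting standard monomials gives mu = 6. Corank 2; j^3 = -(s + 2*t)^3 is a perfect cube, so E-series; the 4-jet and mu = 6 give E_6.

Type E_{6}, Milnor number mu = 6.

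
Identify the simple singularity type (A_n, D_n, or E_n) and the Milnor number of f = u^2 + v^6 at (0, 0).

Type A_{5}, Milnor number mu = 5.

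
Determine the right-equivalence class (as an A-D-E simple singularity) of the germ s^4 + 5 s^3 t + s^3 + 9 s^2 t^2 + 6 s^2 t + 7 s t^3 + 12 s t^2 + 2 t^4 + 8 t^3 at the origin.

E7

The Hessian of f at 0 has rank 0. Corank 2; j^3 = (s + 2*t)^3 is a perfect cube, so E-series; the 4-jet and mu = 7 give E_7.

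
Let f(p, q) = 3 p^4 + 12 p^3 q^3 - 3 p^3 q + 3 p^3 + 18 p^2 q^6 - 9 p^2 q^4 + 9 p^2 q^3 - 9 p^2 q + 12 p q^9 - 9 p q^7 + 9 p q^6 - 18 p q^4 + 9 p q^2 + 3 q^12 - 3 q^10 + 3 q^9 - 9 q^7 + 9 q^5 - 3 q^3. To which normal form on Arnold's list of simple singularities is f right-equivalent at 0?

The Hessian of f at 0 has rank 0. Corank 2; j^3 = 3*(p - q)^3 is a perfect cube, so E-series; the 4-jet and mu = 7 give E_7.

E_7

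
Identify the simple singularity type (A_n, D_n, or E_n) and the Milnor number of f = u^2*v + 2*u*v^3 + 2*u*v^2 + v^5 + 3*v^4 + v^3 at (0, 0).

The Hessian of f at 0 has rank 0. Corank 2; j^3 = v*(u + v)^2 has shape L^2 M (L != M), so D-series; mu = 5 gives D_5.

Type D_{5}, Milnor number mu = 5.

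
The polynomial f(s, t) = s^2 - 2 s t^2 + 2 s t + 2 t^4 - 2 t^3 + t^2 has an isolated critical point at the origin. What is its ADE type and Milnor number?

The Hessian of f at 0 is [[2, 2], [2, 2]] with rank 1, so corank 1. A Groebner basis of the Jacobian ideal J(f) in C{s,t} is {s^2 - s - t, s*t + s + t, -s + t^2 - t}; counting standard monomials gives mu = 3. Corank 1: A-series; mu = 3 gives A_3.

Type A_3, Milnor number mu = 3.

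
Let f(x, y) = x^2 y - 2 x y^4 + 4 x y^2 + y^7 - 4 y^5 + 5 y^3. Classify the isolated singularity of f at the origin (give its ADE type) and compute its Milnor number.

Type D4, Milnor number mu = 4.

The Hessian of f at 0 has rank 0. Corank 2; j^3 = y*(x^2 + 4*x*y + 5*y^2) splits into three distinct lines over C (the quadratic factor has nonzero discriminant), so D_4.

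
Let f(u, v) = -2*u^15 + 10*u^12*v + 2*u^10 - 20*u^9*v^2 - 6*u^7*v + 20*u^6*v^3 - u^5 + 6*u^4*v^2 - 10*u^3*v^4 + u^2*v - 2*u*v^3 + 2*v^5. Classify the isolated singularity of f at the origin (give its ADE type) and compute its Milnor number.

The Hessian of f at 0 has rank 0. Corank 2; j^3 = u^2*v has shape L^2 M (L != M), so D-series; mu = 6 gives D_6.

Type D_6, Milnor number mu = 6.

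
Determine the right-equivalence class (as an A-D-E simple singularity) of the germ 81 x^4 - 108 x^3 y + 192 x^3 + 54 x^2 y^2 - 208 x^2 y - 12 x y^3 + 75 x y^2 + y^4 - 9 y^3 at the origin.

D_{5}

The Hessian of f at 0 has rank 0. Corank 2; j^3 = (3*x - y)*(8*x - 3*y)^2 has shape L^2 M (L != M), so D-series; mu = 5 gives D_5.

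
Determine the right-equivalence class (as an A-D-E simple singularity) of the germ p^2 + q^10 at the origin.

A_9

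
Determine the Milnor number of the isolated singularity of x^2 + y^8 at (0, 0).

7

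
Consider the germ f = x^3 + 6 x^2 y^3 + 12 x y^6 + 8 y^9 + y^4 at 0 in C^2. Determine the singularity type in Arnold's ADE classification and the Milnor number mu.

The Hessian of f at 0 has rank 0. Corank 2; j^3 = x^3 is a perfect cube, so E-series; the 4-jet and mu = 6 give E_6.

Type E_6, Milnor number mu = 6.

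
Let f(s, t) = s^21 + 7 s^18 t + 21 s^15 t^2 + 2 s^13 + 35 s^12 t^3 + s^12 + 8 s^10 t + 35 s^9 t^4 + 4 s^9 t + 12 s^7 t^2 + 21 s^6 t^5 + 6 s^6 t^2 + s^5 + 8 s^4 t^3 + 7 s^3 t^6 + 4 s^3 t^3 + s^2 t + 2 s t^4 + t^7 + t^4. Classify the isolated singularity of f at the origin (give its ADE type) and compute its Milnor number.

Type D5, Milnor number mu = 5.

The Hessian of f at 0 has rank 0. Corank 2; j^3 = s^2*t has shape L^2 M (L != M), so D-series; mu = 5 gives D_5.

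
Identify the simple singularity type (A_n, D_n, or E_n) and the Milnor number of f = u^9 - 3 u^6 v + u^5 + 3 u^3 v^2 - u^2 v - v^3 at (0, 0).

Type D4, Milnor number mu = 4.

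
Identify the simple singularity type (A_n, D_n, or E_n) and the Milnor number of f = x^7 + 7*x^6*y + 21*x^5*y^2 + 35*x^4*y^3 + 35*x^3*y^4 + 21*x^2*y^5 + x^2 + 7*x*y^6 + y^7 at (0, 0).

The Hessian of f at 0 is [[2, 0], [0, 0]] with rank 1, so corank 1. A Groebner basis of the Jacobian ideal J(f) in C{x,y} is {y^6, x}; counting standard monomials gives mu = 6. Corank 1: A-series; mu = 6 gives A_6.

Type A_6, Milnor number mu = 6.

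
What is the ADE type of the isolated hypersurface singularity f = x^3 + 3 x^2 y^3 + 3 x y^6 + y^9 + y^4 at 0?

The Hessian of f at 0 has rank 0. Corank 2; j^3 = x^3 is a perfect cube, so E-series; the 4-jet and mu = 6 give E_6.

E_6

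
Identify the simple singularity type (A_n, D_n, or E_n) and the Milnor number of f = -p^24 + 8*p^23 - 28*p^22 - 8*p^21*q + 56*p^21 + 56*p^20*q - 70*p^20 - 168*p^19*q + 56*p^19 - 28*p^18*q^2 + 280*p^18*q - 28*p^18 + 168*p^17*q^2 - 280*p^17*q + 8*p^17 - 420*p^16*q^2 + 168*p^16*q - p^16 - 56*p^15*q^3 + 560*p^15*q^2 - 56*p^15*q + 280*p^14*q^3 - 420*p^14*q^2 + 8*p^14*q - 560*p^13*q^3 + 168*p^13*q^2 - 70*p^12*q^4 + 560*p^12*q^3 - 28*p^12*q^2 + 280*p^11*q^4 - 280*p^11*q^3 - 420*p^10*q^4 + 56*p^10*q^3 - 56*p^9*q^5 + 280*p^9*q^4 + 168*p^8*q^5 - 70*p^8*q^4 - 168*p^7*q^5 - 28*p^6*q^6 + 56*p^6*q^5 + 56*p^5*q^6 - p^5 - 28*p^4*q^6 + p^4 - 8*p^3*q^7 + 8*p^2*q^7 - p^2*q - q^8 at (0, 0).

Type D_9, Milnor number mu = 9.

The Hessian of f at 0 is [[0, 0], [0, 0]] with rank 0, so corank 2. A Groebner basis of the Jacobian ideal J(f) in C{p,q} is {p^2/8 + q^7, p^3, p*q}; counting standard monomials gives mu = 9. Corank 2; j^3 = -p^2*q has shape L^2 M (L != M), so D-series; mu = 9 gives D_9.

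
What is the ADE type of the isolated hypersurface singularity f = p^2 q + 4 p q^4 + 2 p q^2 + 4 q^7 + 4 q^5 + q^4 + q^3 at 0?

D_5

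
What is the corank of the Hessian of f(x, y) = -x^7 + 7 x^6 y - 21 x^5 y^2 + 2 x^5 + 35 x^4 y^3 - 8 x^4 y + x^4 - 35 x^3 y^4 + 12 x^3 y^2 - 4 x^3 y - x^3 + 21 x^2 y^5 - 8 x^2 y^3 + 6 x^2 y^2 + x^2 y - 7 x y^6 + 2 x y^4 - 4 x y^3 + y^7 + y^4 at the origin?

2

Hessian at 0 has rank 0.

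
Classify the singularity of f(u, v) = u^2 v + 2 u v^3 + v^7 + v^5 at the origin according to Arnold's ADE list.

D_{8}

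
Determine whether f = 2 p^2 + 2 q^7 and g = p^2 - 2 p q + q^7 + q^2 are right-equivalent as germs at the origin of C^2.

Yes.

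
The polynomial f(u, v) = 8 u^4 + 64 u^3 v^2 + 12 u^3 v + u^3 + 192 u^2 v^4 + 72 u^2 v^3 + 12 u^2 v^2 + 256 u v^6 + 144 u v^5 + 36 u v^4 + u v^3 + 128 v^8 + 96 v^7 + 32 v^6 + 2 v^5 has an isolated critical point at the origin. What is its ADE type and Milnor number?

Type E_{7}, Milnor number mu = 7.

The Hessian of f at 0 has rank 0. Corank 2; j^3 = u^3 is a perfect cube, so E-series; the 4-jet and mu = 7 give E_7.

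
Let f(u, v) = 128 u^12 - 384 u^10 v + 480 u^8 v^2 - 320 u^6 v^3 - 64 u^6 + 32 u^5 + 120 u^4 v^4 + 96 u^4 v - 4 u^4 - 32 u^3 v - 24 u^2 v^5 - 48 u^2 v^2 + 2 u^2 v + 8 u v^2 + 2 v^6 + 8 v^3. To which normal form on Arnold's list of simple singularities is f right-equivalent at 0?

D_{7}

The Hessian of f at 0 is [[0, 0], [0, 0]] with rank 0, so corank 2. A Groebner basis of the Jacobian ideal J(f) in C{u,v} is {10*u^2/1539 + 14339*u*v/393984 + v^4 - 4099*v^3/24624 + 3073*v^2/65664, u^3 - 128*u^2/513 - 1021*u*v/2052 - 4*v^3/513 + v^2/342, u^2*v - u*v/4 - v^2/2, 32*u^2/1539 + u*v^2 + 4099*u*v/24624 + 1027*v^3/1539 + 1025*v^2/4104}; counting standard monomials gives mu = 7. Corank 2; j^3 = 2*v*(u + 2*v)^2 has shape L^2 M (L != M), so D-series; mu = 7 gives D_7.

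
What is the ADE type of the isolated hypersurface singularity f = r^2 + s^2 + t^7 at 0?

A6

The Hessian of f at 0 has rank 2. Corank 1: A-series; mu = 6 gives A_6.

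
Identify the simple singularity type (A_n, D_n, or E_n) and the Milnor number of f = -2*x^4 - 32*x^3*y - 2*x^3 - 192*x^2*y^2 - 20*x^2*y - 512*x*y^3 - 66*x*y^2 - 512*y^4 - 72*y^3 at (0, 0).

Type D5, Milnor number mu = 5.

The Hessian of f at 0 has rank 0. Corank 2; j^3 = -2*(x + 3*y)^2*(x + 4*y) has shape L^2 M (L != M), so D-series; mu = 5 gives D_5.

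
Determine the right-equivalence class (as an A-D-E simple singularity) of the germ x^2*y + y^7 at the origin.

The Hessian of f at 0 has rank 0. Corank 2; j^3 = x^2*y has shape L^2 M (L != M), so D-series; mu = 8 gives D_8.

D8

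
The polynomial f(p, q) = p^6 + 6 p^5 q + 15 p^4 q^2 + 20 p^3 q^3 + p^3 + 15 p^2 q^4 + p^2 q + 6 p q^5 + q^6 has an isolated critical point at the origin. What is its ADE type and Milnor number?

Type D_7, Milnor number mu = 7.

The Hessian of f at 0 has rank 0. Corank 2; j^3 = p^2*(p + q) has shape L^2 M (L != M), so D-series; mu = 7 gives D_7.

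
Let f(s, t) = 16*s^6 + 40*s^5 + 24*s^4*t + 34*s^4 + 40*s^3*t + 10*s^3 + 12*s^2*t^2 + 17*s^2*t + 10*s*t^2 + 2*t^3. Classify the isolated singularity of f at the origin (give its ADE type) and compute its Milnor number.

Type D4, Milnor number mu = 4.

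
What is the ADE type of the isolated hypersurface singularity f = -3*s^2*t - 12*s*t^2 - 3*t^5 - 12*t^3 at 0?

D_{6}

The Hessian of f at 0 is [[0, 0], [0, 0]] with rank 0, so corank 2. A Groebner basis of the Jacobian ideal J(f) in C{s,t} is {s^2/5 + t^4 - 4*t^2/5, s^3 + 8*t^3, s*t + 2*t^2}; counting standard monomials gives mu = 6. Corank 2; j^3 = -3*t*(s + 2*t)^2 has shape L^2 M (L != M), so D-series; mu = 6 gives D_6.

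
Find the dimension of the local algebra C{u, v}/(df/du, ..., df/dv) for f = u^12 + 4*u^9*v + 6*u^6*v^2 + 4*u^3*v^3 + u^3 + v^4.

6

The Hessian of f at 0 has rank 0. Corank 2; j^3 = u^3 is a perfect cube, so E-series; the 4-jet and mu = 6 give E_6.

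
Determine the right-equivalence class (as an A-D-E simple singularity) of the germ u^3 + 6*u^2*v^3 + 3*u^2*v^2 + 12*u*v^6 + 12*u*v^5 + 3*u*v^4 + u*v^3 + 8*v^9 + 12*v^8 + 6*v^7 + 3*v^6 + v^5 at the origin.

E7

The Hessian of f at 0 has rank 0. Corank 2; j^3 = u^3 is a perfect cube, so E-series; the 4-jet and mu = 7 give E_7.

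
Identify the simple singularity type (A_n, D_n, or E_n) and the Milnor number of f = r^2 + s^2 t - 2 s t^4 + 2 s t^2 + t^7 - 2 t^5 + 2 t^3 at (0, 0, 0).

Type D_{4}, Milnor number mu = 4.

The Hessian of f at 0 has rank 1. Corank 2; j^3 = t*(s^2 + 2*s*t + 2*t^2) splits into three distinct lines over C (the quadratic factor has nonzero discriminant), so D_4.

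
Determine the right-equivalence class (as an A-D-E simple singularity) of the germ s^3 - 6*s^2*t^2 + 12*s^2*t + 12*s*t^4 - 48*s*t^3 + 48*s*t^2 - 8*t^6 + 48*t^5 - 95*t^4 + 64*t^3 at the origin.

E6

The Hessian of f at 0 is [[0, 0], [0, 0]] with rank 0, so corank 2. A Groebner basis of the Jacobian ideal J(f) in C{s,t} is {s^3 - 12*s^2 - 96*s*t - 192*t^2, s^2*t + 2*s^2 + 16*s*t + 32*t^2, -s^2/4 + s*t^2 - 2*s*t - 4*t^2, t^3}; counting standard monomials gives mu = 6. Corank 2; j^3 = (s + 4*t)^3 is a perfect cube, so E-series; the 4-jet and mu = 6 give E_6.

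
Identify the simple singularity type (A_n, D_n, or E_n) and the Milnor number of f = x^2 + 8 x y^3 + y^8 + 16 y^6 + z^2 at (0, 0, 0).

The Hessian of f at 0 is [[2, 0, 0], [0, 0, 0], [0, 0, 2]] with rank 2, so corank 1. A Groebner basis of the Jacobian ideal J(f) in C{x,y,z} is {x^3, x^2*y, x/4 + y^3, z}; counting standard monomials gives mu = 7. Corank 1: A-series; mu = 7 gives A_7.

Type A_7, Milnor number mu = 7.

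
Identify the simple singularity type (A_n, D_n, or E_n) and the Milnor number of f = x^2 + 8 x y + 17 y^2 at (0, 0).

Type A_1, Milnor number mu = 1.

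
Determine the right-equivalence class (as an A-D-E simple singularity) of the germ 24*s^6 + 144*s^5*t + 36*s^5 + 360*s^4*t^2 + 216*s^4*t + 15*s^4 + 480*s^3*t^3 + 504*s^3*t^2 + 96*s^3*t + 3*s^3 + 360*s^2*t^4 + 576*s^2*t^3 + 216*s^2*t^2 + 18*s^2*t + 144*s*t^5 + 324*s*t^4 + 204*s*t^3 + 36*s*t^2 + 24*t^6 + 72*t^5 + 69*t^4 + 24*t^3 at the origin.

E_6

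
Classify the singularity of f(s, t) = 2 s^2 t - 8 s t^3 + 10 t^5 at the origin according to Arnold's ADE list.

The Hessian of f at 0 has rank 0. Corank 2; j^3 = 2*s^2*t has shape L^2 M (L != M), so D-series; mu = 6 gives D_6.

D_6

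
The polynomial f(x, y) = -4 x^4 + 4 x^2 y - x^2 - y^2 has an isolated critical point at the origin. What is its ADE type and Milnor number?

Type A_{1}, Milnor number mu = 1.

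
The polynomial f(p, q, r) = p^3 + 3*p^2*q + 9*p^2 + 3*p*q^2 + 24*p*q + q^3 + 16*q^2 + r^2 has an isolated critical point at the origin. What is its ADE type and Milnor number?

The Hessian of f at 0 is [[18, 24, 0], [24, 32, 0], [0, 0, 2]] with rank 2, so corank 1. A Groebner basis of the Jacobian ideal J(f) in C{p,q,r} is {q^2, p + 4*q/3, r}; counting standard monomials gives mu = 2. Corank 1: A-series; mu = 2 gives A_2.

Type A_2, Milnor number mu = 2.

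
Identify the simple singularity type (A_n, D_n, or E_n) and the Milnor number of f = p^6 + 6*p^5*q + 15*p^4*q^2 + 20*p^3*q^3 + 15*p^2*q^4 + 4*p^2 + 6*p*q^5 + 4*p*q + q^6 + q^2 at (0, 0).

The Hessian of f at 0 has rank 1. Corank 1: A-series; mu = 5 gives A_5.

Type A_5, Milnor number mu = 5.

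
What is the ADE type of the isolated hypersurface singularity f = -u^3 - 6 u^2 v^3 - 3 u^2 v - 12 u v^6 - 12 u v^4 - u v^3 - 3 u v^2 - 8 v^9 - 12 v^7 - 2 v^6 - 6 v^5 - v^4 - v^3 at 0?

The Hessian of f at 0 has rank 0. Corank 2; j^3 = -(u + v)^3 is a perfect cube, so E-series; the 4-jet and mu = 7 give E_7.

E7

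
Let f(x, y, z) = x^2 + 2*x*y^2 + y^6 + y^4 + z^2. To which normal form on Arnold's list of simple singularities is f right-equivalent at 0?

The Hessian of f at 0 has rank 2. Corank 1: A-series; mu = 5 gives A_5.

A_{5}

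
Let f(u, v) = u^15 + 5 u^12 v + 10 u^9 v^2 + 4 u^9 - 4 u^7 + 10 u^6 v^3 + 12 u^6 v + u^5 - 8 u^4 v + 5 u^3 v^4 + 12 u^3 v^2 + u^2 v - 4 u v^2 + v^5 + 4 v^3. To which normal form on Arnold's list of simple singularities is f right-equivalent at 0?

The Hessian of f at 0 has rank 0. Corank 2; j^3 = v*(u - 2*v)^2 has shape L^2 M (L != M), so D-series; mu = 6 gives D_6.

D_{6}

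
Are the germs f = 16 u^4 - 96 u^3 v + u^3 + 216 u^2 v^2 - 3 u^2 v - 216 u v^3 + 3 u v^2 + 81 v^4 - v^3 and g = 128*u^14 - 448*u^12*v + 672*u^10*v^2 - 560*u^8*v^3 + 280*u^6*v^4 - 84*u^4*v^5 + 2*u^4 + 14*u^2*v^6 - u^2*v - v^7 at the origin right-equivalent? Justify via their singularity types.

No.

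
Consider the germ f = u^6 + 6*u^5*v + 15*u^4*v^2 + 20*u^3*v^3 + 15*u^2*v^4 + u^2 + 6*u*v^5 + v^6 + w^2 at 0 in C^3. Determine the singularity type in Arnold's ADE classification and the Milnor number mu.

Type A_{5}, Milnor number mu = 5.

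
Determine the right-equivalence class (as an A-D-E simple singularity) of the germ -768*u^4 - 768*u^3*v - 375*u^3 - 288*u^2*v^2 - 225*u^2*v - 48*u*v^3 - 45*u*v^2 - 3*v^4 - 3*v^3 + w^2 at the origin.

The Hessian of f at 0 has rank 1. Corank 2; j^3 = -3*(5*u + v)^3 is a perfect cube, so E-series; the 4-jet and mu = 6 give E_6.

E_6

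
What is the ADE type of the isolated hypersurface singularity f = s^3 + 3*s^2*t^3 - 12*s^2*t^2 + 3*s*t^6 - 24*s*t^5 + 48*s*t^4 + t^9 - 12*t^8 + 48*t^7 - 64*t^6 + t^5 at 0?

The Hessian of f at 0 has rank 0. Corank 2; j^3 = s^3 is a perfect cube, so E-series; the 5-jet and mu = 8 give E_8.

E8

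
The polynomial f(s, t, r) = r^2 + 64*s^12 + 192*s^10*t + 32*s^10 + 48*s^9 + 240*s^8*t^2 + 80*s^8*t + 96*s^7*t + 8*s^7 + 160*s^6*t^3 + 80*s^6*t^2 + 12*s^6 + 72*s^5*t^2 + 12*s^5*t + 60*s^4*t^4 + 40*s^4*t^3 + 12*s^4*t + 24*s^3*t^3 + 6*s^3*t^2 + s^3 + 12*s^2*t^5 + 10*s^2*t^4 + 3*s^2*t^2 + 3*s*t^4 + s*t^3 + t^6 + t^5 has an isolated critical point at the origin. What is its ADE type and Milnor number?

Type E_7, Milnor number mu = 7.

The Hessian of f at 0 is [[0, 0, 0], [0, 0, 0], [0, 0, 2]] with rank 1, so corank 2. A Groebner basis of the Jacobian ideal J(f) in C{s,t,r} is {-s^2 + t^4 - t^3/3, s^3, s^2*t + s^2/3 + t^3/9, s^2 + s*t^2 + t^3/3, r}; counting standard monomials gives mu = 7. Corank 2; j^3 = s^3 is a perfect cube, so E-series; the 4-jet and mu = 7 give E_7.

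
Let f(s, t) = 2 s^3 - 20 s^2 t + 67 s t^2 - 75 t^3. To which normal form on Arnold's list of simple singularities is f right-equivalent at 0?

D4

The Hessian of f at 0 is [[0, 0], [0, 0]] with rank 0, so corank 2. A Groebner basis of the Jacobian ideal J(f) in C{s,t} is {t^3, s^2 - 11*t^2/2, s*t - 5*t^2/2}; counting standard monomials gives mu = 4. Corank 2; j^3 = (s - 3*t)*(2*s^2 - 14*s*t + 25*t^2) splits into three distinct lines over C (the quadratic factor has nonzero discriminant), so D_4.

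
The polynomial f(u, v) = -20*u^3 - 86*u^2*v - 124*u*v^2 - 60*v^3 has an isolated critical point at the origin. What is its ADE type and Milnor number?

Type D_4, Milnor number mu = 4.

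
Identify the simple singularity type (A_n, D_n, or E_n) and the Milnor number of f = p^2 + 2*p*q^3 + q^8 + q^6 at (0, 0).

The Hessian of f at 0 is [[2, 0], [0, 0]] with rank 1, so corank 1. A Groebner basis of the Jacobian ideal J(f) in C{p,q} is {p^3, p^2*q, p + q^3}; counting standard monomials gives mu = 7. Corank 1: A-series; mu = 7 gives A_7.

Type A_7, Milnor number mu = 7.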